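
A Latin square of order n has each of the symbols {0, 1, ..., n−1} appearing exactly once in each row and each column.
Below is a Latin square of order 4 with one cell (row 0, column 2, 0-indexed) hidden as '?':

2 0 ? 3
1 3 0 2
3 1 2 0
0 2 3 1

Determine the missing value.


Row 0 contains symbols [0, 2, 3] — missing [1].
Column 2 contains symbols [0, 2, 3] — missing [1].
The missing symbol must appear in both missing sets; intersection = [1].
Therefore the hidden value is 1.

Missing value = 1.


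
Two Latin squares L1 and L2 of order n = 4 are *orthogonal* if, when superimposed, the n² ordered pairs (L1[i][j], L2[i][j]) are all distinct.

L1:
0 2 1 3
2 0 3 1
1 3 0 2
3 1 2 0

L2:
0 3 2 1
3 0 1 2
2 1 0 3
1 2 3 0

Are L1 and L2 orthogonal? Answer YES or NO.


Form the n² = 16 superimposed pairs (L1[i][j], L2[i][j]), row by row (rows and columns indexed from 0):
row 0: (0,0) (2,3) (1,2) (3,1)
row 1: (2,3) (0,0) (3,1) (1,2)
row 2: (1,2) (3,1) (0,0) (2,3)
row 3: (3,1) (1,2) (2,3) (0,0)
Orthogonality requires all 16 pairs distinct.
But the pair (2,3) repeats: cell (0,1) has L1 = 2, L2 = 3, and cell (1,0) has L1 = 2, L2 = 3.
A repeated pair means some other pair never occurs (only 4 distinct pairs out of 16), so the squares are not orthogonal.
Conclusion: NO.

NO


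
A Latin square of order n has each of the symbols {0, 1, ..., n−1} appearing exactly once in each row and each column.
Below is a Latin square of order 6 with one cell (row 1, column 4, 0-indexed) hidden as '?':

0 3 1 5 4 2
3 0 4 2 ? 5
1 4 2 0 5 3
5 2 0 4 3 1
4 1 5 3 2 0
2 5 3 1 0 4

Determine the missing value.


Row 1 contains symbols [0, 2, 3, 4, 5] — missing [1].
Column 4 contains symbols [0, 2, 3, 4, 5] — missing [1].
The missing symbol must appear in both missing sets; intersection = [1].
Therefore the hidden value is 1.

Missing value = 1.


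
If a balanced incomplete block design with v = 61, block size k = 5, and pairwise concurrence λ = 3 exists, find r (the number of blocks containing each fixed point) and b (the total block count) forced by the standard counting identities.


Any 2-(v, k, λ) BIBD satisfies two necessary conditions:
  (i)  Each point sits in r blocks, and counting incidences through any fixed point gives r(k − 1) = λ(v − 1), so r = λ(v − 1)/(k − 1).
  (ii) Total incidences bk = vr, so b = vr/k.
Step 1: r = λ(v − 1)/(k − 1) = 3·(61 − 1)/(5 − 1) = 3·60/4 = 180/4 = 45.
Step 2: b = vr/k = 61·45/5 = 2745/5 = 549.
Check integrality: r = 45 ∈ Z ✓, b = 549 ∈ Z ✓.
(These identities are necessary conditions: they determine r and b for any design with these parameters, but do not by themselves prove that one exists.)

r = 45, b = 549.


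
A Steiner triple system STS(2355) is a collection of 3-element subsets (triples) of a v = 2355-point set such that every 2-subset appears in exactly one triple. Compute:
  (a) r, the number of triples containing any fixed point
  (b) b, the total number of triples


An STS(v) is a 2-(v, 3, 1) BIBD: block size k = 3, λ = 1.
Replication: r(k − 1) = λ(v − 1) ⇒ r·2 = 2355 − 1 = 2354 ⇒ r = 1177.
Block count: bk = vr ⇒ b·3 = 2355·1177 = 2771835 ⇒ b = 923945.

r = 1177, b = 923945.


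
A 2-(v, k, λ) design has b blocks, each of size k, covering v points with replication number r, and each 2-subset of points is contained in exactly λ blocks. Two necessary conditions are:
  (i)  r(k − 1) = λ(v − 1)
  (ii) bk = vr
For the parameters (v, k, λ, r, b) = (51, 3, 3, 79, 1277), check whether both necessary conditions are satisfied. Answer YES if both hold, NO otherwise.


Condition (i): r(k − 1) = 79·2 = 158; λ(v − 1) = 3·50 = 150. Match? NO.
Condition (ii): bk = 1277·3 = 3831; vr = 51·79 = 4029. Match? NO.
Both conditions hold? NO.

NO


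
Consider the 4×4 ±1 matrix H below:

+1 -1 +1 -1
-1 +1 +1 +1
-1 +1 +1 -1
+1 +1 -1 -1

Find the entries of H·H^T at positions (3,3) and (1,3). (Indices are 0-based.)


Row 1 of H: [-1, 1, 1, 1].
Row 3 of H: [1, 1, -1, -1].
(H·H^T)[3][3] = Σ_j H[3][j]·H[3][j] = (1)² + (1)² + (-1)² + (-1)² = 1 + 1 + 1 + 1 = 4.
(H·H^T)[1][3] = Σ_j H[1][j]·H[3][j] = (-1)·(1) + (1)·(1) + (1)·(-1) + (1)·(-1) = -1 + 1 + -1 + -1 = -2.
Rows 1 and 3 are not orthogonal (dot product = -2 ≠ 0), so H is not a Hadamard matrix.

(3,3) entry = 4; (1,3) entry = -2.


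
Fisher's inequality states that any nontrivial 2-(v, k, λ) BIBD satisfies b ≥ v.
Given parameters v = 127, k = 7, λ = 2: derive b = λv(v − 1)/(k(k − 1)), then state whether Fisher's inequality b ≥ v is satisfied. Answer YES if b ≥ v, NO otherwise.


r = λ(v − 1)/(k − 1) = 2·126/6 = 42.
b = vr/k = 127·42/7 = 762.
Fisher's inequality: b ≥ v ⇔ 762 ≥ 127? YES.

YES


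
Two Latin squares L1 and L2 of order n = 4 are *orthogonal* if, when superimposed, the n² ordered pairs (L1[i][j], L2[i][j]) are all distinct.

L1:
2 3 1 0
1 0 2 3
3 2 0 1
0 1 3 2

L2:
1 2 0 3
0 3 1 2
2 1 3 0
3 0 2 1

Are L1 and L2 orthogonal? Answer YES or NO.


Form the n² = 16 superimposed pairs (L1[i][j], L2[i][j]), row by row (rows and columns indexed from 0):
row 0: (2,1) (3,2) (1,0) (0,3)
row 1: (1,0) (0,3) (2,1) (3,2)
row 2: (3,2) (2,1) (0,3) (1,0)
row 3: (0,3) (1,0) (3,2) (2,1)
Orthogonality requires all 16 pairs distinct.
But the pair (1,0) repeats: cell (0,2) has L1 = 1, L2 = 0, and cell (1,0) has L1 = 1, L2 = 0.
A repeated pair means some other pair never occurs (only 4 distinct pairs out of 16), so the squares are not orthogonal.
Conclusion: NO.

NO


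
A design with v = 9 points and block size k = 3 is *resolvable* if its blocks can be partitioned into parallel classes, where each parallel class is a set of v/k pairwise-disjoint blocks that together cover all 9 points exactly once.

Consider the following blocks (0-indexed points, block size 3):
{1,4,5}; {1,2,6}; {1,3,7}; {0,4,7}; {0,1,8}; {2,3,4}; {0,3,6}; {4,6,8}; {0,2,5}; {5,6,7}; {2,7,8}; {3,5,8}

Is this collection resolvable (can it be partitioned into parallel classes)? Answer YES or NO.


v = 9, block size k = 3, number of blocks = 12.
For resolvability, blocks must partition into parallel classes of size v/k = 3.
Total blocks must therefore be a multiple of 3: 12 = 3·4 + 0 ⇒ divisible ✓.
Greedy packing gives 4 candidate class(es). Each should be a full parallel class (size 3, covers all 9 points).
  Class 1 (3 blocks): {1,4,5}; {0,3,6}; {2,7,8}. Points covered: [0, 1, 2, 3, 4, 5, 6, 7, 8].
  Class 2 (3 blocks): {1,2,6}; {0,4,7}; {3,5,8}. Points covered: [0, 1, 2, 3, 4, 5, 6, 7, 8].
  Class 3 (3 blocks): {1,3,7}; {4,6,8}; {0,2,5}. Points covered: [0, 1, 2, 3, 4, 5, 6, 7, 8].
  Class 4 (3 blocks): {0,1,8}; {2,3,4}; {5,6,7}. Points covered: [0, 1, 2, 3, 4, 5, 6, 7, 8].
All classes full (size 3)? YES. All classes cover every point? YES.
Resolvable? YES.

YES


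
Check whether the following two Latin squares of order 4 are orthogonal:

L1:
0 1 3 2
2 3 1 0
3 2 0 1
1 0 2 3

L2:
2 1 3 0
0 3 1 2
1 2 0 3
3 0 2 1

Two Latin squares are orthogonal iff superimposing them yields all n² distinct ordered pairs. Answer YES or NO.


Form the n² = 16 superimposed pairs (L1[i][j], L2[i][j]), row by row (rows and columns indexed from 0):
row 0: (0,2) (1,1) (3,3) (2,0)
row 1: (2,0) (3,3) (1,1) (0,2)
row 2: (3,1) (2,2) (0,0) (1,3)
row 3: (1,3) (0,0) (2,2) (3,1)
Orthogonality requires all 16 pairs distinct.
But the pair (2,0) repeats: cell (0,3) has L1 = 2, L2 = 0, and cell (1,0) has L1 = 2, L2 = 0.
A repeated pair means some other pair never occurs (only 8 distinct pairs out of 16), so the squares are not orthogonal.
Conclusion: NO.

NO


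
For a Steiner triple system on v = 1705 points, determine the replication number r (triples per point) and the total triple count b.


An STS(v) is a 2-(v, 3, 1) BIBD: block size k = 3, λ = 1.
Replication: r(k − 1) = λ(v − 1) ⇒ r·2 = 1705 − 1 = 1704 ⇒ r = 852.
Block count: bk = vr ⇒ b·3 = 1705·852 = 1452660 ⇒ b = 484220.

r = 852, b = 484220.


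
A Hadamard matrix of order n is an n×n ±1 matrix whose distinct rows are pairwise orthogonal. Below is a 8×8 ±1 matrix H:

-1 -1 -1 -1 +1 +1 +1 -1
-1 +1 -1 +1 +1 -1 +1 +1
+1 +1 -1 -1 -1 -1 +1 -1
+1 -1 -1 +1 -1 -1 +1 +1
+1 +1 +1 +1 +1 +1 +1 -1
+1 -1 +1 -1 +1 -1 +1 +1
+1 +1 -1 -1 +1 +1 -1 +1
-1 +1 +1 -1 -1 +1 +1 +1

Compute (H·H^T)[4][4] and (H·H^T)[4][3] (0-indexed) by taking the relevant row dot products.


Row 3 of H: [1, -1, -1, 1, -1, -1, 1, 1].
Row 4 of H: [1, 1, 1, 1, 1, 1, 1, -1].
(H·H^T)[4][4] = Σ_j H[4][j]·H[4][j] = (1)² + (1)² + (1)² + (1)² + (1)² + (1)² + (1)² + (-1)² = 1 + 1 + 1 + 1 + 1 + 1 + 1 + 1 = 8.
(H·H^T)[4][3] = Σ_j H[4][j]·H[3][j] = (1)·(1) + (1)·(-1) + (1)·(-1) + (1)·(1) + (1)·(-1) + (1)·(-1) + (1)·(1) + (-1)·(1) = 1 + -1 + -1 + 1 + -1 + -1 + 1 + -1 = -2.
Rows 4 and 3 are not orthogonal (dot product = -2 ≠ 0), so H is not a Hadamard matrix.

(4,4) entry = 8; (4,3) entry = -2.


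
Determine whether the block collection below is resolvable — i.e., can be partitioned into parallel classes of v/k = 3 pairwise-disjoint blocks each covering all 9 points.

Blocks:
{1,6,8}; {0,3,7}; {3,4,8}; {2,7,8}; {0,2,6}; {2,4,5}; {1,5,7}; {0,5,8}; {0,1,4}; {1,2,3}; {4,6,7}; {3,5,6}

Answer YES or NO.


v = 9, block size k = 3, number of blocks = 12.
For resolvability, blocks must partition into parallel classes of size v/k = 3.
Total blocks must therefore be a multiple of 3: 12 = 3·4 + 0 ⇒ divisible ✓.
Greedy packing gives 4 candidate class(es). Each should be a full parallel class (size 3, covers all 9 points).
  Class 1 (3 blocks): {1,6,8}; {0,3,7}; {2,4,5}. Points covered: [0, 1, 2, 3, 4, 5, 6, 7, 8].
  Class 2 (3 blocks): {3,4,8}; {0,2,6}; {1,5,7}. Points covered: [0, 1, 2, 3, 4, 5, 6, 7, 8].
  Class 3 (3 blocks): {2,7,8}; {0,1,4}; {3,5,6}. Points covered: [0, 1, 2, 3, 4, 5, 6, 7, 8].
  Class 4 (3 blocks): {0,5,8}; {1,2,3}; {4,6,7}. Points covered: [0, 1, 2, 3, 4, 5, 6, 7, 8].
All classes full (size 3)? YES. All classes cover every point? YES.
Resolvable? YES.

YES


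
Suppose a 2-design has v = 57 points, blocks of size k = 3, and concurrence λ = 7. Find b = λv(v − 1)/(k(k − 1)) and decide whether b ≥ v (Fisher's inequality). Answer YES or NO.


b = λv(v − 1)/(k(k − 1)) = 7·57·56/(3·2) = 22344/6 = 3724.
Compare with v = 57: b ≥ v, so Fisher's inequality holds.

YES


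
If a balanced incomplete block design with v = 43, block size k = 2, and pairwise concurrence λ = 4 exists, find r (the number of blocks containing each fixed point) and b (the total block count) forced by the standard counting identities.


Any 2-(v, k, λ) BIBD satisfies two necessary conditions:
  (i)  Each point sits in r blocks, and counting incidences through any fixed point gives r(k − 1) = λ(v − 1), so r = λ(v − 1)/(k − 1).
  (ii) Total incidences bk = vr, so b = vr/k.
Step 1: r = λ(v − 1)/(k − 1) = 4·(43 − 1)/(2 − 1) = 4·42/1 = 168/1 = 168.
Step 2: b = vr/k = 43·168/2 = 7224/2 = 3612.
Check integrality: r = 168 ∈ Z ✓, b = 3612 ∈ Z ✓.
(These identities are necessary conditions: they determine r and b for any design with these parameters, but do not by themselves prove that one exists.)

r = 168, b = 3612.


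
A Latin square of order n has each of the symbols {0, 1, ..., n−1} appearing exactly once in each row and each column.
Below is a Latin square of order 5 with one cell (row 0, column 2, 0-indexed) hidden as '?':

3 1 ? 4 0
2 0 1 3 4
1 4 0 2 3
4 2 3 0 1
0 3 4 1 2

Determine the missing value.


Row 0 contains symbols [0, 1, 3, 4] — missing [2].
Column 2 contains symbols [0, 1, 3, 4] — missing [2].
The missing symbol must appear in both missing sets; intersection = [2].
Therefore the hidden value is 2.

Missing value = 2.


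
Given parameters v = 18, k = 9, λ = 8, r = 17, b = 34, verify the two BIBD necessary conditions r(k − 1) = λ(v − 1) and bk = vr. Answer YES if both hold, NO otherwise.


Condition (i): r(k − 1) = 17·8 = 136; λ(v − 1) = 8·17 = 136. Match? YES.
Condition (ii): bk = 34·9 = 306; vr = 18·17 = 306. Match? YES.
Both conditions hold? YES.

YES


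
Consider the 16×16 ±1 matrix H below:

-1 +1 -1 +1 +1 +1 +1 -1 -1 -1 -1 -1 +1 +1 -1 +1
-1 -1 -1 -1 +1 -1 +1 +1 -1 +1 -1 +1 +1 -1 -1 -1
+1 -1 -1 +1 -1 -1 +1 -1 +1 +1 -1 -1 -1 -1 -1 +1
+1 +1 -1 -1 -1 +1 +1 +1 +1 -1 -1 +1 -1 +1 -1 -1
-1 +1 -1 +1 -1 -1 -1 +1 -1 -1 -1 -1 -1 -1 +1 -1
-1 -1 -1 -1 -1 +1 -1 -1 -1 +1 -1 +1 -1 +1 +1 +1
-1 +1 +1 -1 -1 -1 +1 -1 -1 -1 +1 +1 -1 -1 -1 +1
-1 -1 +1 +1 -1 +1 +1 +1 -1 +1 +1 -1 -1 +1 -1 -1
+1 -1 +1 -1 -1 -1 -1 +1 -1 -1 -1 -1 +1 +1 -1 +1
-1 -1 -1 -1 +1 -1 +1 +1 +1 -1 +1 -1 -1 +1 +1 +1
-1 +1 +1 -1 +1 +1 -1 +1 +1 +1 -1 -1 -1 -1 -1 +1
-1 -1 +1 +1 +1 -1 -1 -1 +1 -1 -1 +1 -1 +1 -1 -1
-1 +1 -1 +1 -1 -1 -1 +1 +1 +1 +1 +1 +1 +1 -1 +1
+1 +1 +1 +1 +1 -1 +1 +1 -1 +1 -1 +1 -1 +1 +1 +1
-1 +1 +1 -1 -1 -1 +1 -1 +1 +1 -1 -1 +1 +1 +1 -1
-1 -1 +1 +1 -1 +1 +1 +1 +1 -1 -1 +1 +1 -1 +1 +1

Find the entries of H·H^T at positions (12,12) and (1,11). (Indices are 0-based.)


Row 1 of H: [-1, -1, -1, -1, 1, -1, 1, 1, -1, 1, -1, 1, 1, -1, -1, -1].
Row 11 of H: [-1, -1, 1, 1, 1, -1, -1, -1, 1, -1, -1, 1, -1, 1, -1, -1].
Row 12 of H: [-1, 1, -1, 1, -1, -1, -1, 1, 1, 1, 1, 1, 1, 1, -1, 1].
(H·H^T)[12][12] = Σ_j H[12][j]·H[12][j] = (-1)² + (1)² + (-1)² + (1)² + (-1)² + (-1)² + (-1)² + (1)² + (1)² + (1)² + (1)² + (1)² + (1)² + (1)² + (-1)² + (1)² = 1 + 1 + 1 + 1 + 1 + 1 + 1 + 1 + 1 + 1 + 1 + 1 + 1 + 1 + 1 + 1 = 16.
(H·H^T)[1][11] = Σ_j H[1][j]·H[11][j] = (-1)·(-1) + (-1)·(-1) + (-1)·(1) + (-1)·(1) + (1)·(1) + (-1)·(-1) + (1)·(-1) + (1)·(-1) + (-1)·(1) + (1)·(-1) + (-1)·(-1) + (1)·(1) + (1)·(-1) + (-1)·(1) + (-1)·(-1) + (-1)·(-1) = 1 + 1 + -1 + -1 + 1 + 1 + -1 + -1 + -1 + -1 + 1 + 1 + -1 + -1 + 1 + 1 = 0.
So rows 1 and 11 are orthogonal; the diagonal entry equals n = 16.

(12,12) entry = 16; (1,11) entry = 0.


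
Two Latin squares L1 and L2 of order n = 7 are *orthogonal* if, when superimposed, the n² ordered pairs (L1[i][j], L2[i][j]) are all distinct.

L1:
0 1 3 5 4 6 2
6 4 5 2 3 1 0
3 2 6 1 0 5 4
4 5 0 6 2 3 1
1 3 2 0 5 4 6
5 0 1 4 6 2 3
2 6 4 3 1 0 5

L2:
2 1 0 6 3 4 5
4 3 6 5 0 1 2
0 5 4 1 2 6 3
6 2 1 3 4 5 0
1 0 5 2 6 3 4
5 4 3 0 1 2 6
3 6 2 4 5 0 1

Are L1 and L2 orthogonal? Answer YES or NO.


Form the n² = 49 superimposed pairs (L1[i][j], L2[i][j]), row by row (rows and columns indexed from 0):
row 0: (0,2) (1,1) (3,0) (5,6) (4,3) (6,4) (2,5)
row 1: (6,4) (4,3) (5,6) (2,5) (3,0) (1,1) (0,2)
row 2: (3,0) (2,5) (6,4) (1,1) (0,2) (5,6) (4,3)
row 3: (4,6) (5,2) (0,1) (6,3) (2,4) (3,5) (1,0)
row 4: (1,1) (3,0) (2,5) (0,2) (5,6) (4,3) (6,4)
row 5: (5,5) (0,4) (1,3) (4,0) (6,1) (2,2) (3,6)
row 6: (2,3) (6,6) (4,2) (3,4) (1,5) (0,0) (5,1)
Orthogonality requires all 49 pairs distinct.
But the pair (6,4) repeats: cell (0,5) has L1 = 6, L2 = 4, and cell (1,0) has L1 = 6, L2 = 4.
A repeated pair means some other pair never occurs (only 28 distinct pairs out of 49), so the squares are not orthogonal.
Conclusion: NO.

NO


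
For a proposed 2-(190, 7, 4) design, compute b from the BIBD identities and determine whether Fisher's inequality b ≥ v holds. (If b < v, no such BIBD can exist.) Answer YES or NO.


b = λv(v − 1)/(k(k − 1)) = 4·190·189/(7·6) = 143640/42 = 3420.
Compare with v = 190: b ≥ v, so Fisher's inequality holds.

YES


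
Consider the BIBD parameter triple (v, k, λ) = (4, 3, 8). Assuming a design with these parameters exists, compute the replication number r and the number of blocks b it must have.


Any 2-(v, k, λ) BIBD satisfies two necessary conditions:
  (i)  Each point sits in r blocks, and counting incidences through any fixed point gives r(k − 1) = λ(v − 1), so r = λ(v − 1)/(k − 1).
  (ii) Total incidences bk = vr, so b = vr/k.
Step 1: r = λ(v − 1)/(k − 1) = 8·(4 − 1)/(3 − 1) = 8·3/2 = 24/2 = 12.
Step 2: b = vr/k = 4·12/3 = 48/3 = 16.
Check integrality: r = 12 ∈ Z ✓, b = 16 ∈ Z ✓.
(These identities are necessary conditions: they determine r and b for any design with these parameters, but do not by themselves prove that one exists.)

r = 12, b = 16.


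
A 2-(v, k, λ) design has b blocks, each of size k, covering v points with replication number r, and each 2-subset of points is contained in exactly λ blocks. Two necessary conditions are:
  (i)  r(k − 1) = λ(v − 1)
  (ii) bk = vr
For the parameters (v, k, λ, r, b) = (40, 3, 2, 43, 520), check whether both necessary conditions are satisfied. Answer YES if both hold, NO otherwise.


Condition (i): r(k − 1) = 43·2 = 86; λ(v − 1) = 2·39 = 78. Match? NO.
Condition (ii): bk = 520·3 = 1560; vr = 40·43 = 1720. Match? NO.
Both conditions hold? NO.

NO


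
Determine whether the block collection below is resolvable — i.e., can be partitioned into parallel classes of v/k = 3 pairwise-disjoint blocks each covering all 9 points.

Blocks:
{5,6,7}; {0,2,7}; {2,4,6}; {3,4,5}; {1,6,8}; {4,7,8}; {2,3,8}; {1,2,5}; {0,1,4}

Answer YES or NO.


v = 9, block size k = 3, number of blocks = 9.
For resolvability, blocks must partition into parallel classes of size v/k = 3.
Total blocks must therefore be a multiple of 3: 9 = 3·3 + 0 ⇒ divisible ✓.
Consider block {2,4,6}. It intersects every other block in the collection, so no parallel class of size 3 can contain it.
Since every block must belong to some parallel class in a resolution, the collection cannot be partitioned into parallel classes.
Resolvable? NO.

NO


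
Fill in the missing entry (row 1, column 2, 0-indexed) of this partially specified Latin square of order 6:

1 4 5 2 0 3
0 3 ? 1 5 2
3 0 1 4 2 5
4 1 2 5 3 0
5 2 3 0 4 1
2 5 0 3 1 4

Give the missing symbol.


Row 1 contains symbols [0, 1, 2, 3, 5] — missing [4].
Column 2 contains symbols [0, 1, 2, 3, 5] — missing [4].
The missing symbol must appear in both missing sets; intersection = [4].
Therefore the hidden value is 4.

Missing value = 4.


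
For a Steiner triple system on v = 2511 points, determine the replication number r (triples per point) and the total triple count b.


An STS(v) is a 2-(v, 3, 1) BIBD: block size k = 3, λ = 1.
Replication: r(k − 1) = λ(v − 1) ⇒ r·2 = 2511 − 1 = 2510 ⇒ r = 1255.
Block count: bk = vr ⇒ b·3 = 2511·1255 = 3151305 ⇒ b = 1050435.

r = 1255, b = 1050435.


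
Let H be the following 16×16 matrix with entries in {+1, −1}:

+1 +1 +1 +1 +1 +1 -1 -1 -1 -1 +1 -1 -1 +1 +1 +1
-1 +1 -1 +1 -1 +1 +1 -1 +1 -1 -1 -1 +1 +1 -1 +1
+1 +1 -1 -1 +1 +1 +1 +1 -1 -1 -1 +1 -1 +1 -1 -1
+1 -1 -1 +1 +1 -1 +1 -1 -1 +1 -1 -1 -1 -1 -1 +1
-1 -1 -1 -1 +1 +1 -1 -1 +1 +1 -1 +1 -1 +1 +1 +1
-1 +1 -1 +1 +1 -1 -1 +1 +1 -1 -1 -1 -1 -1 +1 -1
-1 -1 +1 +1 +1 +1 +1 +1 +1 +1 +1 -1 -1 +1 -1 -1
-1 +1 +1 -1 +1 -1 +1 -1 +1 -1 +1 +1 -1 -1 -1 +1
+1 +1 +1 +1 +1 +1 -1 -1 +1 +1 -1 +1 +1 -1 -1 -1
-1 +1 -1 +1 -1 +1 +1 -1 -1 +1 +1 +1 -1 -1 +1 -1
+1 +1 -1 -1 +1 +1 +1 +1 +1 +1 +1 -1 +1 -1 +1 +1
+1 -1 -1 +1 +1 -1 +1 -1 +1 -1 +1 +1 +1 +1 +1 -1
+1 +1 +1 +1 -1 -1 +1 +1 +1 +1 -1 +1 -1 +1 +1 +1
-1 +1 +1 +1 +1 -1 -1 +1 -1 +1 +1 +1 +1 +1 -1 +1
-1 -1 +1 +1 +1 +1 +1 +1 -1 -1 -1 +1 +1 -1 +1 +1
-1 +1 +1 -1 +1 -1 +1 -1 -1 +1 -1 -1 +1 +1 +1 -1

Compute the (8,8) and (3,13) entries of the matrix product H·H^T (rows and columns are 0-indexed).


Row 3 of H: [1, -1, -1, 1, 1, -1, 1, -1, -1, 1, -1, -1, -1, -1, -1, 1].
Row 8 of H: [1, 1, 1, 1, 1, 1, -1, -1, 1, 1, -1, 1, 1, -1, -1, -1].
Row 13 of H: [-1, 1, 1, 1, 1, -1, -1, 1, -1, 1, 1, 1, 1, 1, -1, 1].
(H·H^T)[8][8] = Σ_j H[8][j]·H[8][j] = (1)² + (1)² + (1)² + (1)² + (1)² + (1)² + (-1)² + (-1)² + (1)² + (1)² + (-1)² + (1)² + (1)² + (-1)² + (-1)² + (-1)² = 1 + 1 + 1 + 1 + 1 + 1 + 1 + 1 + 1 + 1 + 1 + 1 + 1 + 1 + 1 + 1 = 16.
(H·H^T)[3][13] = Σ_j H[3][j]·H[13][j] = (1)·(-1) + (-1)·(1) + (-1)·(1) + (1)·(1) + (1)·(1) + (-1)·(-1) + (1)·(-1) + (-1)·(1) + (-1)·(-1) + (1)·(1) + (-1)·(1) + (-1)·(1) + (-1)·(1) + (-1)·(1) + (-1)·(-1) + (1)·(1) = -1 + -1 + -1 + 1 + 1 + 1 + -1 + -1 + 1 + 1 + -1 + -1 + -1 + -1 + 1 + 1 = -2.
Rows 3 and 13 are not orthogonal (dot product = -2 ≠ 0), so H is not a Hadamard matrix.

(8,8) entry = 16; (3,13) entry = -2.


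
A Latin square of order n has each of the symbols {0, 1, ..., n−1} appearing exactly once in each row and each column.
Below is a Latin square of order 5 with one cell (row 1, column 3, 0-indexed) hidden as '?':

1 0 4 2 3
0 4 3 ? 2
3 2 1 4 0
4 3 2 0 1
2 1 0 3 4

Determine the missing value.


Row 1 contains symbols [0, 2, 3, 4] — missing [1].
Column 3 contains symbols [0, 2, 3, 4] — missing [1].
The missing symbol must appear in both missing sets; intersection = [1].
Therefore the hidden value is 1.

Missing value = 1.


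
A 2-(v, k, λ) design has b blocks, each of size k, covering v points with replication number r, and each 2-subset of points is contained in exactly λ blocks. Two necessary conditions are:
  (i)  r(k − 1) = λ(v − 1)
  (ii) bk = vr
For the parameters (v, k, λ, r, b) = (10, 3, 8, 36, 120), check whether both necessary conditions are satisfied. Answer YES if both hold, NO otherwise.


Condition (i): r(k − 1) = 36·2 = 72; λ(v − 1) = 8·9 = 72. Match? YES.
Condition (ii): bk = 120·3 = 360; vr = 10·36 = 360. Match? YES.
Both conditions hold? YES.

YES


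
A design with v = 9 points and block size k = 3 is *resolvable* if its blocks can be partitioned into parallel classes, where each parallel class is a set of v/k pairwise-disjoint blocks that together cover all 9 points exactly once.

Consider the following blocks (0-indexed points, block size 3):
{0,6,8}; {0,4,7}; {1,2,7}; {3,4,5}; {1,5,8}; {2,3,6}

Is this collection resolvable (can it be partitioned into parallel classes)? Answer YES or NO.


v = 9, block size k = 3, number of blocks = 6.
For resolvability, blocks must partition into parallel classes of size v/k = 3.
Total blocks must therefore be a multiple of 3: 6 = 3·2 + 0 ⇒ divisible ✓.
Greedy packing gives 2 candidate class(es). Each should be a full parallel class (size 3, covers all 9 points).
  Class 1 (3 blocks): {0,6,8}; {1,2,7}; {3,4,5}. Points covered: [0, 1, 2, 3, 4, 5, 6, 7, 8].
  Class 2 (3 blocks): {0,4,7}; {1,5,8}; {2,3,6}. Points covered: [0, 1, 2, 3, 4, 5, 6, 7, 8].
All classes full (size 3)? YES. All classes cover every point? YES.
Resolvable? YES.

YES


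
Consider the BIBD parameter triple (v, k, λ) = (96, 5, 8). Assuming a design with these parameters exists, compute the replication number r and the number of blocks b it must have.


Any 2-(v, k, λ) BIBD satisfies two necessary conditions:
  (i)  Each point sits in r blocks, and counting incidences through any fixed point gives r(k − 1) = λ(v − 1), so r = λ(v − 1)/(k − 1).
  (ii) Total incidences bk = vr, so b = vr/k.
Step 1: r = λ(v − 1)/(k − 1) = 8·(96 − 1)/(5 − 1) = 8·95/4 = 760/4 = 190.
Step 2: b = vr/k = 96·190/5 = 18240/5 = 3648.
Check integrality: r = 190 ∈ Z ✓, b = 3648 ∈ Z ✓.
(These identities are necessary conditions: they determine r and b for any design with these parameters, but do not by themselves prove that one exists.)

r = 190, b = 3648.


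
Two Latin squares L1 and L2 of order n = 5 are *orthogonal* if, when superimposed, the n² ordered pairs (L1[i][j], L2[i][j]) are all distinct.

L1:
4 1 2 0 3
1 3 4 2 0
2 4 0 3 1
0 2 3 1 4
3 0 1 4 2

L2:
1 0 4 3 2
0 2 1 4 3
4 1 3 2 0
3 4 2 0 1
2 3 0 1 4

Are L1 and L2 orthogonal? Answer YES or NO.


Form the n² = 25 superimposed pairs (L1[i][j], L2[i][j]), row by row (rows and columns indexed from 0):
row 0: (4,1) (1,0) (2,4) (0,3) (3,2)
row 1: (1,0) (3,2) (4,1) (2,4) (0,3)
row 2: (2,4) (4,1) (0,3) (3,2) (1,0)
row 3: (0,3) (2,4) (3,2) (1,0) (4,1)
row 4: (3,2) (0,3) (1,0) (4,1) (2,4)
Orthogonality requires all 25 pairs distinct.
But the pair (1,0) repeats: cell (0,1) has L1 = 1, L2 = 0, and cell (1,0) has L1 = 1, L2 = 0.
A repeated pair means some other pair never occurs (only 5 distinct pairs out of 25), so the squares are not orthogonal.
Conclusion: NO.

NO


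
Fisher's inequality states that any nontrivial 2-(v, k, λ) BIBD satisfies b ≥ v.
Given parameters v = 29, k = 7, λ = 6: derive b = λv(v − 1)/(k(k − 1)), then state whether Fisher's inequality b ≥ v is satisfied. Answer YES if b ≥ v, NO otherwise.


b = λv(v − 1)/(k(k − 1)) = 6·29·28/(7·6) = 4872/42 = 116.
Compare with v = 29: b ≥ v, so Fisher's inequality holds.

YES


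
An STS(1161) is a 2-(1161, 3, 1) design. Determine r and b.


An STS(v) is a 2-(v, 3, 1) BIBD: block size k = 3, λ = 1.
Replication: r(k − 1) = λ(v − 1) ⇒ r·2 = 1161 − 1 = 1160 ⇒ r = 580.
Block count: b = v(v − 1)/6 = 1161·1160/6 = 1346760/6 = 224460.
(Check via bk = vr: 224460·3 = 673380 = 1161·580 = 673380 ✓.)

r = 580, b = 224460.


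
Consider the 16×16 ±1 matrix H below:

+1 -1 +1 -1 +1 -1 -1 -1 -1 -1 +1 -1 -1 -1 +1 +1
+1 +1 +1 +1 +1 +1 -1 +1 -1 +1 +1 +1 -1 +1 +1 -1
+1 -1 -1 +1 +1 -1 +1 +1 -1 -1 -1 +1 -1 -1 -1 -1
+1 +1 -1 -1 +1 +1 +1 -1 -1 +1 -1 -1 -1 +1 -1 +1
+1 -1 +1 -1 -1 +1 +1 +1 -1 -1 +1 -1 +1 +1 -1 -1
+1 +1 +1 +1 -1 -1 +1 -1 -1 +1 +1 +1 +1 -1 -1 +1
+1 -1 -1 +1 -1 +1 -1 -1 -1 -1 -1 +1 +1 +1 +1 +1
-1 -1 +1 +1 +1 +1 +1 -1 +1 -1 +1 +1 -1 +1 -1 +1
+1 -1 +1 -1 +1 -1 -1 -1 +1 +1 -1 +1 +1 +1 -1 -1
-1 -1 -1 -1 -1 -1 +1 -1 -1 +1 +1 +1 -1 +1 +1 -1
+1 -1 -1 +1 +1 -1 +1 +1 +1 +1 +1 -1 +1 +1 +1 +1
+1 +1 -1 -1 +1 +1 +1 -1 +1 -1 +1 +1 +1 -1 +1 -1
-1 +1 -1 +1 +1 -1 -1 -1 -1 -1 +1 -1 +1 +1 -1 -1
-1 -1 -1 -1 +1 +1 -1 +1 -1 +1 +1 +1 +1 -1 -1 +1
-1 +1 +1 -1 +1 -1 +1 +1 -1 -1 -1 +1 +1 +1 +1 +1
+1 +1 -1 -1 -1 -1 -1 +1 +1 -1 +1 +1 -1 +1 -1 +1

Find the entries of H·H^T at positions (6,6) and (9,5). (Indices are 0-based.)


Row 5 of H: [1, 1, 1, 1, -1, -1, 1, -1, -1, 1, 1, 1, 1, -1, -1, 1].
Row 6 of H: [1, -1, -1, 1, -1, 1, -1, -1, -1, -1, -1, 1, 1, 1, 1, 1].
Row 9 of H: [-1, -1, -1, -1, -1, -1, 1, -1, -1, 1, 1, 1, -1, 1, 1, -1].
(H·H^T)[6][6] = Σ_j H[6][j]·H[6][j] = (1)² + (-1)² + (-1)² + (1)² + (-1)² + (1)² + (-1)² + (-1)² + (-1)² + (-1)² + (-1)² + (1)² + (1)² + (1)² + (1)² + (1)² = 1 + 1 + 1 + 1 + 1 + 1 + 1 + 1 + 1 + 1 + 1 + 1 + 1 + 1 + 1 + 1 = 16.
(H·H^T)[9][5] = Σ_j H[9][j]·H[5][j] = (-1)·(1) + (-1)·(1) + (-1)·(1) + (-1)·(1) + (-1)·(-1) + (-1)·(-1) + (1)·(1) + (-1)·(-1) + (-1)·(-1) + (1)·(1) + (1)·(1) + (1)·(1) + (-1)·(1) + (1)·(-1) + (1)·(-1) + (-1)·(1) = -1 + -1 + -1 + -1 + 1 + 1 + 1 + 1 + 1 + 1 + 1 + 1 + -1 + -1 + -1 + -1 = 0.
So rows 9 and 5 are orthogonal; the diagonal entry equals n = 16.

(6,6) entry = 16; (9,5) entry = 0.


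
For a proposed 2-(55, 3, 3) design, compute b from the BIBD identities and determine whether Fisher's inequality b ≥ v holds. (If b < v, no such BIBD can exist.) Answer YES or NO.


b = λv(v − 1)/(k(k − 1)) = 3·55·54/(3·2) = 8910/6 = 1485.
Compare with v = 55: b ≥ v, so Fisher's inequality holds.

YES


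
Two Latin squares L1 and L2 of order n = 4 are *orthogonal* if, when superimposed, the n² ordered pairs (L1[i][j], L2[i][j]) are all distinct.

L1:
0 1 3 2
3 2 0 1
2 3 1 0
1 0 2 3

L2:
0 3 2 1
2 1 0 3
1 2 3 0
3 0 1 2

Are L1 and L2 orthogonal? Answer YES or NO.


Form the n² = 16 superimposed pairs (L1[i][j], L2[i][j]), row by row (rows and columns indexed from 0):
row 0: (0,0) (1,3) (3,2) (2,1)
row 1: (3,2) (2,1) (0,0) (1,3)
row 2: (2,1) (3,2) (1,3) (0,0)
row 3: (1,3) (0,0) (2,1) (3,2)
Orthogonality requires all 16 pairs distinct.
But the pair (3,2) repeats: cell (0,2) has L1 = 3, L2 = 2, and cell (1,0) has L1 = 3, L2 = 2.
A repeated pair means some other pair never occurs (only 4 distinct pairs out of 16), so the squares are not orthogonal.
Conclusion: NO.

NO


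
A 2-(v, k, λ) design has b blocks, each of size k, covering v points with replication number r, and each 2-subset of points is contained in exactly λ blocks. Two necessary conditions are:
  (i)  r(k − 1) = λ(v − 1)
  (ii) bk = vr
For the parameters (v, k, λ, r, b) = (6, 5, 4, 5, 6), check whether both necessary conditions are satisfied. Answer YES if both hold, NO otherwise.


Condition (i): r(k − 1) = 5·4 = 20; λ(v − 1) = 4·5 = 20. Match? YES.
Condition (ii): bk = 6·5 = 30; vr = 6·5 = 30. Match? YES.
Both conditions hold? YES.

YES


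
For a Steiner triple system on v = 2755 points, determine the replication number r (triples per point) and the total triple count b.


An STS(v) is a 2-(v, 3, 1) BIBD: block size k = 3, λ = 1.
Replication: r(k − 1) = λ(v − 1) ⇒ r·2 = 2755 − 1 = 2754 ⇒ r = 1377.
Block count: bk = vr ⇒ b·3 = 2755·1377 = 3793635 ⇒ b = 1264545.

r = 1377, b = 1264545.


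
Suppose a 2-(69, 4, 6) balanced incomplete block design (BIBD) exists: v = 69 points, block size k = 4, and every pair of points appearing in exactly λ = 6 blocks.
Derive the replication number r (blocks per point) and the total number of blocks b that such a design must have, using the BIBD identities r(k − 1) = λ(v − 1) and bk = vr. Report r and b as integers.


Any 2-(v, k, λ) BIBD satisfies two necessary conditions:
  (i)  Each point sits in r blocks, and counting incidences through any fixed point gives r(k − 1) = λ(v − 1), so r = λ(v − 1)/(k − 1).
  (ii) Total incidences bk = vr, so b = vr/k.
Step 1: r = λ(v − 1)/(k − 1) = 6·(69 − 1)/(4 − 1) = 6·68/3 = 408/3 = 136.
Step 2: b = vr/k = 69·136/4 = 9384/4 = 2346.
Check integrality: r = 136 ∈ Z ✓, b = 2346 ∈ Z ✓.
(These identities are necessary conditions: they determine r and b for any design with these parameters, but do not by themselves prove that one exists.)

r = 136, b = 2346.


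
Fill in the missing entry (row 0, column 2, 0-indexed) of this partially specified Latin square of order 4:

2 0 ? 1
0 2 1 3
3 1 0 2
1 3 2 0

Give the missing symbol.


Row 0 contains symbols [0, 1, 2] — missing [3].
Column 2 contains symbols [0, 1, 2] — missing [3].
The missing symbol must appear in both missing sets; intersection = [3].
Therefore the hidden value is 3.

Missing value = 3.


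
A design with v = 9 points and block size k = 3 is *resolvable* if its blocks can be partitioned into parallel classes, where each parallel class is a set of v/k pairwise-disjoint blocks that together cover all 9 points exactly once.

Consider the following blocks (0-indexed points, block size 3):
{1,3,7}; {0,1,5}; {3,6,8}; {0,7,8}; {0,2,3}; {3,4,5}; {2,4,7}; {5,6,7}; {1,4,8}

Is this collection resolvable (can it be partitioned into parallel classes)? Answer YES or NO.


v = 9, block size k = 3, number of blocks = 9.
For resolvability, blocks must partition into parallel classes of size v/k = 3.
Total blocks must therefore be a multiple of 3: 9 = 3·3 + 0 ⇒ divisible ✓.
Consider block {1,3,7}. It intersects every other block in the collection, so no parallel class of size 3 can contain it.
Since every block must belong to some parallel class in a resolution, the collection cannot be partitioned into parallel classes.
Resolvable? NO.

NO


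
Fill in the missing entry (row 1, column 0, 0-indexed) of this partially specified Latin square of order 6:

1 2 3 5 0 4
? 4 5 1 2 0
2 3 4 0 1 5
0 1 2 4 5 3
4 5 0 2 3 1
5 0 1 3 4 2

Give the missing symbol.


Row 1 contains symbols [0, 1, 2, 4, 5] — missing [3].
Column 0 contains symbols [0, 1, 2, 4, 5] — missing [3].
The missing symbol must appear in both missing sets; intersection = [3].
Therefore the hidden value is 3.

Missing value = 3.


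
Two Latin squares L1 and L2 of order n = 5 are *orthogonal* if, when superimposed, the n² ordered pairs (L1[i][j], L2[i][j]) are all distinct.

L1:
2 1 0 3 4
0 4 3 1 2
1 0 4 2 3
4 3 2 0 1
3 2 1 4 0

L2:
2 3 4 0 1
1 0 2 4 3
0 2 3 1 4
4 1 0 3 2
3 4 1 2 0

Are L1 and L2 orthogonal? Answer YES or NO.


Form the n² = 25 superimposed pairs (L1[i][j], L2[i][j]), row by row (rows and columns indexed from 0):
row 0: (2,2) (1,3) (0,4) (3,0) (4,1)
row 1: (0,1) (4,0) (3,2) (1,4) (2,3)
row 2: (1,0) (0,2) (4,3) (2,1) (3,4)
row 3: (4,4) (3,1) (2,0) (0,3) (1,2)
row 4: (3,3) (2,4) (1,1) (4,2) (0,0)
Orthogonality requires all 25 pairs distinct.
Check by first coordinate: for each symbol s of L1, list the L2 entries in the n cells where L1 = s; they must all differ.
  L1 = 0: L2 entries (in reading order) 4, 1, 2, 3, 0 — all 5 distinct ✓
  L1 = 1: L2 entries (in reading order) 3, 4, 0, 2, 1 — all 5 distinct ✓
  L1 = 2: L2 entries (in reading order) 2, 3, 1, 0, 4 — all 5 distinct ✓
  L1 = 3: L2 entries (in reading order) 0, 2, 4, 1, 3 — all 5 distinct ✓
  L1 = 4: L2 entries (in reading order) 1, 0, 3, 4, 2 — all 5 distinct ✓
Every symbol of L1 meets every symbol of L2 exactly once, so all 25 pairs are distinct (25 of 25).
Conclusion: YES.

YES


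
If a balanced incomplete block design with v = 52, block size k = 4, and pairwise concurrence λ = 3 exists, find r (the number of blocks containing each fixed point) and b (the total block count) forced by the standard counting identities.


Any 2-(v, k, λ) BIBD satisfies two necessary conditions:
  (i)  Each point sits in r blocks, and counting incidences through any fixed point gives r(k − 1) = λ(v − 1), so r = λ(v − 1)/(k − 1).
  (ii) Total incidences bk = vr, so b = vr/k.
Step 1: r = λ(v − 1)/(k − 1) = 3·(52 − 1)/(4 − 1) = 3·51/3 = 153/3 = 51.
Step 2: b = vr/k = 52·51/4 = 2652/4 = 663.
Check integrality: r = 51 ∈ Z ✓, b = 663 ∈ Z ✓.
(These identities are necessary conditions: they determine r and b for any design with these parameters, but do not by themselves prove that one exists.)

r = 51, b = 663.


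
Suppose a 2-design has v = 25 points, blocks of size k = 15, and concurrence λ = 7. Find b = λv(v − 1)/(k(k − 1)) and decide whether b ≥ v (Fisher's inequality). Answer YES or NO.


b = λv(v − 1)/(k(k − 1)) = 7·25·24/(15·14) = 4200/210 = 20.
Compare with v = 25: b < v, so Fisher's inequality fails.

NO


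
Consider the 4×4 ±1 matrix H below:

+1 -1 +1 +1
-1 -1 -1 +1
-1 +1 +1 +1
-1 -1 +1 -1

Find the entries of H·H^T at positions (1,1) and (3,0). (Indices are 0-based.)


Row 0 of H: [1, -1, 1, 1].
Row 1 of H: [-1, -1, -1, 1].
Row 3 of H: [-1, -1, 1, -1].
(H·H^T)[1][1] = Σ_j H[1][j]·H[1][j] = (-1)² + (-1)² + (-1)² + (1)² = 1 + 1 + 1 + 1 = 4.
(H·H^T)[3][0] = Σ_j H[3][j]·H[0][j] = (-1)·(1) + (-1)·(-1) + (1)·(1) + (-1)·(1) = -1 + 1 + 1 + -1 = 0.
So rows 3 and 0 are orthogonal; the diagonal entry equals n = 4.

(1,1) entry = 4; (3,0) entry = 0.


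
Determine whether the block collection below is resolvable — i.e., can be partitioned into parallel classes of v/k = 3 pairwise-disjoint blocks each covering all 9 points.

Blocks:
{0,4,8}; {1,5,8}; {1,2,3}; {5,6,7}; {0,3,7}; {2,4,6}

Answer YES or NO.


v = 9, block size k = 3, number of blocks = 6.
For resolvability, blocks must partition into parallel classes of size v/k = 3.
Total blocks must therefore be a multiple of 3: 6 = 3·2 + 0 ⇒ divisible ✓.
Greedy packing gives 2 candidate class(es). Each should be a full parallel class (size 3, covers all 9 points).
  Class 1 (3 blocks): {0,4,8}; {1,2,3}; {5,6,7}. Points covered: [0, 1, 2, 3, 4, 5, 6, 7, 8].
  Class 2 (3 blocks): {1,5,8}; {0,3,7}; {2,4,6}. Points covered: [0, 1, 2, 3, 4, 5, 6, 7, 8].
All classes full (size 3)? YES. All classes cover every point? YES.
Resolvable? YES.

YES


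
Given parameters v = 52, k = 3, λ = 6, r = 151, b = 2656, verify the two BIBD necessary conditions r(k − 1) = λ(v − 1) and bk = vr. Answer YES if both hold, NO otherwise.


Condition (i): r(k − 1) = 151·2 = 302; λ(v − 1) = 6·51 = 306. Match? NO.
Condition (ii): bk = 2656·3 = 7968; vr = 52·151 = 7852. Match? NO.
Both conditions hold? NO.

NO


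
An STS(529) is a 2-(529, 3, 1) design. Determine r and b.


An STS(v) is a 2-(v, 3, 1) BIBD: block size k = 3, λ = 1.
Replication: r(k − 1) = λ(v − 1) ⇒ r·2 = 529 − 1 = 528 ⇒ r = 264.
Block count: b = v(v − 1)/6 = 529·528/6 = 279312/6 = 46552.
(Check via bk = vr: 46552·3 = 139656 = 529·264 = 139656 ✓.)

r = 264, b = 46552.


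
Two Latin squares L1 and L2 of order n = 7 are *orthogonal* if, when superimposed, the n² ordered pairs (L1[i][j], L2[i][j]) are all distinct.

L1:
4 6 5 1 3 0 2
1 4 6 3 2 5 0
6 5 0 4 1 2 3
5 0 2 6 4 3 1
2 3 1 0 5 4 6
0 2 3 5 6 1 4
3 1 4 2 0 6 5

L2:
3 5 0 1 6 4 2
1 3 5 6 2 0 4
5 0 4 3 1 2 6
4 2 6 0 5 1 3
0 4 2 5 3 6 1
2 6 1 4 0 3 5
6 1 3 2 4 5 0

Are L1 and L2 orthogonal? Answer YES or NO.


Form the n² = 49 superimposed pairs (L1[i][j], L2[i][j]), row by row (rows and columns indexed from 0):
row 0: (4,3) (6,5) (5,0) (1,1) (3,6) (0,4) (2,2)
row 1: (1,1) (4,3) (6,5) (3,6) (2,2) (5,0) (0,4)
row 2: (6,5) (5,0) (0,4) (4,3) (1,1) (2,2) (3,6)
row 3: (5,4) (0,2) (2,6) (6,0) (4,5) (3,1) (1,3)
row 4: (2,0) (3,4) (1,2) (0,5) (5,3) (4,6) (6,1)
row 5: (0,2) (2,6) (3,1) (5,4) (6,0) (1,3) (4,5)
row 6: (3,6) (1,1) (4,3) (2,2) (0,4) (6,5) (5,0)
Orthogonality requires all 49 pairs distinct.
But the pair (1,1) repeats: cell (0,3) has L1 = 1, L2 = 1, and cell (1,0) has L1 = 1, L2 = 1.
A repeated pair means some other pair never occurs (only 21 distinct pairs out of 49), so the squares are not orthogonal.
Conclusion: NO.

NO


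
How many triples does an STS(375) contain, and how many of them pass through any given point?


An STS(v) is a 2-(v, 3, 1) BIBD: block size k = 3, λ = 1.
Replication: r(k − 1) = λ(v − 1) ⇒ r·2 = 375 − 1 = 374 ⇒ r = 187.
Block count: b = v(v − 1)/6 = 375·374/6 = 140250/6 = 23375.
(Check via bk = vr: 23375·3 = 70125 = 375·187 = 70125 ✓.)

r = 187, b = 23375.


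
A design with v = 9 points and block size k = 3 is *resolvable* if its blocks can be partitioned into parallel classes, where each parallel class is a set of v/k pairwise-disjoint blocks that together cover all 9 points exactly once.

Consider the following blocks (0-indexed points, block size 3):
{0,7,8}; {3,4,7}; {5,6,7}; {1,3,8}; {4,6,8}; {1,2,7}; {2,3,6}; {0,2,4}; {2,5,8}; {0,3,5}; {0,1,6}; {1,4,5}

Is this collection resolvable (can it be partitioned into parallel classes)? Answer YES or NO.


v = 9, block size k = 3, number of blocks = 12.
For resolvability, blocks must partition into parallel classes of size v/k = 3.
Total blocks must therefore be a multiple of 3: 12 = 3·4 + 0 ⇒ divisible ✓.
Greedy packing gives 4 candidate class(es). Each should be a full parallel class (size 3, covers all 9 points).
  Class 1 (3 blocks): {0,7,8}; {2,3,6}; {1,4,5}. Points covered: [0, 1, 2, 3, 4, 5, 6, 7, 8].
  Class 2 (3 blocks): {3,4,7}; {2,5,8}; {0,1,6}. Points covered: [0, 1, 2, 3, 4, 5, 6, 7, 8].
  Class 3 (3 blocks): {5,6,7}; {1,3,8}; {0,2,4}. Points covered: [0, 1, 2, 3, 4, 5, 6, 7, 8].
  Class 4 (3 blocks): {4,6,8}; {1,2,7}; {0,3,5}. Points covered: [0, 1, 2, 3, 4, 5, 6, 7, 8].
All classes full (size 3)? YES. All classes cover every point? YES.
Resolvable? YES.

YES


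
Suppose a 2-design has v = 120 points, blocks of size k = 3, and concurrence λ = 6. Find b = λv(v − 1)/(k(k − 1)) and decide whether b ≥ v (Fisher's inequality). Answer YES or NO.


r = λ(v − 1)/(k − 1) = 6·119/2 = 357.
b = vr/k = 120·357/3 = 14280.
Fisher's inequality: b ≥ v ⇔ 14280 ≥ 120? YES.

YES


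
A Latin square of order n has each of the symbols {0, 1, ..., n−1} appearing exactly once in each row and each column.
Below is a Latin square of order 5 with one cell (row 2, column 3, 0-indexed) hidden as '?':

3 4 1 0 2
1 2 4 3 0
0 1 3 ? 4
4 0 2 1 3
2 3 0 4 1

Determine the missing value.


Row 2 contains symbols [0, 1, 3, 4] — missing [2].
Column 3 contains symbols [0, 1, 3, 4] — missing [2].
The missing symbol must appear in both missing sets; intersection = [2].
Therefore the hidden value is 2.

Missing value = 2.


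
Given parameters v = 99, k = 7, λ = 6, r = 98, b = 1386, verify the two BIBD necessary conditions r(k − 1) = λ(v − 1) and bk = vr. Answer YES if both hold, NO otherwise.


Condition (i): r(k − 1) = 98·6 = 588; λ(v − 1) = 6·98 = 588. Match? YES.
Condition (ii): bk = 1386·7 = 9702; vr = 99·98 = 9702. Match? YES.
Both conditions hold? YES.

YES


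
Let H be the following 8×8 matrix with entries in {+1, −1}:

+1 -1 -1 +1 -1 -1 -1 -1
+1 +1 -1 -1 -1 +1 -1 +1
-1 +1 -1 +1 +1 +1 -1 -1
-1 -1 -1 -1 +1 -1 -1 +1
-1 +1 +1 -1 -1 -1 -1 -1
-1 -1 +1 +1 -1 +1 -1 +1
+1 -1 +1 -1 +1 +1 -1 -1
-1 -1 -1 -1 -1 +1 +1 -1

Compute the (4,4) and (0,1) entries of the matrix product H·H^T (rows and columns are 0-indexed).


Row 0 of H: [1, -1, -1, 1, -1, -1, -1, -1].
Row 1 of H: [1, 1, -1, -1, -1, 1, -1, 1].
Row 4 of H: [-1, 1, 1, -1, -1, -1, -1, -1].
(H·H^T)[4][4] = Σ_j H[4][j]·H[4][j] = (-1)² + (1)² + (1)² + (-1)² + (-1)² + (-1)² + (-1)² + (-1)² = 1 + 1 + 1 + 1 + 1 + 1 + 1 + 1 = 8.
(H·H^T)[0][1] = Σ_j H[0][j]·H[1][j] = (1)·(1) + (-1)·(1) + (-1)·(-1) + (1)·(-1) + (-1)·(-1) + (-1)·(1) + (-1)·(-1) + (-1)·(1) = 1 + -1 + 1 + -1 + 1 + -1 + 1 + -1 = 0.
So rows 0 and 1 are orthogonal; the diagonal entry equals n = 8.

(4,4) entry = 8; (0,1) entry = 0.
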